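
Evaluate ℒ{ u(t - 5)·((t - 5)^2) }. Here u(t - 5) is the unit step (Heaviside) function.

2*exp(-5*s)/s^3

By the second shifting theorem, L{u(t - c)·g(t - c)} = e^(-cs)·G(s) with c = 5 and G(s) = L{g(t)}.
L{t^2} = 2!/s^3 = 2/s^3.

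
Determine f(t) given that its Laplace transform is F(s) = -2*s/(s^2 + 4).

Since L{cos(2t)} = s/(s^2 + 4), the inverse is cos(2*t), scaled by -2.

f(t) = -2*cos(2*t)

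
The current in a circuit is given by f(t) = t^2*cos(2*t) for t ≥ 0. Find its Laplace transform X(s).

L{cos(2t)} = s/(s^2 + 4).
Then apply L{t^2·g(t)} = (-1)^2 d^2/ds^2[G(s)] with G(s) = s/(s^2 + 4):
differentiating 2 times and applying the sign gives 2*s*(s^2 - 12)/(s^2 + 4)^3.

X(s) = 2*s*(s^2 - 12)/(s^2 + 4)^3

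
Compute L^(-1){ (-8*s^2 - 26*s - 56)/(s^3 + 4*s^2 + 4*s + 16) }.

Factor the denominator: s^3 + 4*s^2 + 4*s + 16 = (s + 4)*(s^2 + 4).
Partial fraction decomposition gives [-4/(s + 4)] + [-4*s/(s^2 + 4)] + [-10/(s^2 + 4)].
Invert each term: -4/(s + 4) ↔ -4e^(-4t); -4·s/(s^2 + 4) ↔ -4cos(2t); -5·2/(s^2 + 4) ↔ -5sin(2t).

-5*sin(2*t) - 4*cos(2*t) - 4*exp(-4*t)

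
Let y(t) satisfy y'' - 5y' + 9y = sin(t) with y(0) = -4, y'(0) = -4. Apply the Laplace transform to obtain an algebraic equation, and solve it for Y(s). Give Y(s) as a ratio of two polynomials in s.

Take the Laplace transform of both sides.
Using L{y''} = s^2 Y - s·y(0) - y'(0) and L{y'} = sY - y(0), with y(0) = -4, y'(0) = -4, the left side becomes (s^2 - 5*s + 9)Y - (-4*s + 16).
The right side is L{sin(t)} = 1/(s^2 + 1).
So (s^2 - 5*s + 9)Y = 1/(s^2 + 1) + (-4*s + 16).
Divide through and combine into a single rational function.

Y(s) = (-4*s^3 + 16*s^2 - 4*s + 17)/(s^4 - 5*s^3 + 10*s^2 - 5*s + 9)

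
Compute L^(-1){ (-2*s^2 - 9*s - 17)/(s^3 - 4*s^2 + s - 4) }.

Factor the denominator: s^3 - 4*s^2 + s - 4 = (s - 4)*(s^2 + 1).
Partial fraction decomposition gives [-5/(s - 4)] + [3*s/(s^2 + 1)] + [3/(s^2 + 1)].
Invert each term: -5/(s - 4) ↔ -5e^(4t); 3·s/(s^2 + 1) ↔ 3cos(t); 3·1/(s^2 + 1) ↔ 3sin(t).

-5*exp(4*t) + 3*sin(t) + 3*cos(t)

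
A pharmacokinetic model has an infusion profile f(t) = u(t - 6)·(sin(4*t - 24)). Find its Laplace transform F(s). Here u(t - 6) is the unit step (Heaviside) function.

By the second shifting theorem, L{u(t - c)·g(t - c)} = e^(-cs)·G(s) with c = 6 and G(s) = L{g(t)}.
L{sin(4t)} = 4/(s^2 + 16).

F(s) = 4*exp(-6*s)/(s^2 + 16)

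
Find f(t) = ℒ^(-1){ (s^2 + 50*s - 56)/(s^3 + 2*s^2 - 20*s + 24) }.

f(t) = 6*t*exp(2*t) + 6*exp(2*t) - 5*exp(-6*t)

Factor the denominator: s^3 + 2*s^2 - 20*s + 24 = (s - 2)^2*(s + 6).
Partial fraction decomposition gives [6/(s - 2)] + [6/(s - 2)^2] + [-5/(s + 6)].
Invert each term: 6/(s - 2) ↔ 6e^(2t); 6/(s - 2)^2 ↔ 6t·e^(2t); -5/(s + 6) ↔ -5e^(-6t).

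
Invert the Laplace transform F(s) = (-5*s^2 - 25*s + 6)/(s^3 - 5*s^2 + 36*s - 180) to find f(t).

Factor the denominator: s^3 - 5*s^2 + 36*s - 180 = (s - 5)*(s^2 + 36).
Partial fraction decomposition gives [-4/(s - 5)] + [-s/(s^2 + 36)] + [-30/(s^2 + 36)].
Invert each term: -4/(s - 5) ↔ -4e^(5t); -1·s/(s^2 + 36) ↔ -cos(6t); -5·6/(s^2 + 36) ↔ -5sin(6t).

f(t) = -4*exp(5*t) - 5*sin(6*t) - cos(6*t)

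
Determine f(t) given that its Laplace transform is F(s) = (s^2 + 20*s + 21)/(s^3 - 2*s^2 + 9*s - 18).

Factor the denominator: s^3 - 2*s^2 + 9*s - 18 = (s - 2)*(s^2 + 9).
Partial fraction decomposition gives [5/(s - 2)] + [-4*s/(s^2 + 9)] + [12/(s^2 + 9)].
Invert each term: 5/(s - 2) ↔ 5e^(2t); -4·s/(s^2 + 9) ↔ -4cos(3t); 4·3/(s^2 + 9) ↔ 4sin(3t).

f(t) = 5*exp(2*t) + 4*sin(3*t) - 4*cos(3*t)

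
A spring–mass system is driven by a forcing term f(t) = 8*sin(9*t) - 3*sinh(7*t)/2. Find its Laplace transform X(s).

X(s) = 72/(s^2 + 81) - 21/(2*(s^2 - 49))

By linearity of the Laplace transform, transform each term separately.
(-3/2)·[L{sinh(7t)} = 7/(s^2 - 49)]; (8)·[L{sin(9t)} = 9/(s^2 + 81)].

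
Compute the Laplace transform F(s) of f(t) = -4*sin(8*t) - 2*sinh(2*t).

Apply the Laplace transform termwise.
(-4)·[L{sin(8t)} = 8/(s^2 + 64)]; (-2)·[L{sinh(2t)} = 2/(s^2 - 4)].

F(s) = -32/(s^2 + 64) - 4/(s^2 - 4)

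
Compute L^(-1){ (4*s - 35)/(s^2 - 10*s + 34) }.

Complete the square in the denominator: s^2 - 10*s + 34 = (s - 5)^2 + 3^2.
Split the numerator to match: 4*s - 35 = 4·(s - 5) - 5·3.
Invert each term: 4·(s - 5)/((s - 5)^2 + 9) ↔ 4e^(5t)cos(3t); -5·3/((s - 5)^2 + 9) ↔ -5e^(5t)sin(3t).

-5*exp(5*t)*sin(3*t) + 4*exp(5*t)*cos(3*t)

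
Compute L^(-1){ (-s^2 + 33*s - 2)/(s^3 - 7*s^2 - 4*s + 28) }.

Factor the denominator: s^3 - 7*s^2 - 4*s + 28 = (s - 7)*(s - 2)*(s + 2).
Partial fraction decomposition gives [4/(s - 7)] + [-2/(s + 2)] + [-3/(s - 2)].
Invert each term: 4/(s - 7) ↔ 4e^(7t); -2/(s + 2) ↔ -2e^(-2t); -3/(s - 2) ↔ -3e^(2t).

4*exp(7*t) - 3*exp(2*t) - 2*exp(-2*t)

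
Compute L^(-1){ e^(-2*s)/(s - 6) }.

The factor e^(-2s) signals a time shift by c = 2 (second shifting theorem).
L{e^(6t)} = 1/(s - 6), so L^-1{1/(s - 6)} = e^(6*t).
Hence the inverse is u(t - 2) times that function evaluated at t - 2.

Heaviside(t - 2)*(exp(6*t - 12))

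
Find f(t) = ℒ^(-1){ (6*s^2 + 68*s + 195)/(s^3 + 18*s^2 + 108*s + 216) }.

Factor the denominator: s^3 + 18*s^2 + 108*s + 216 = (s + 6)^3.
Partial fraction decomposition gives [6/(s + 6)] + [-4/(s + 6)^2] + [3/(s + 6)^3].
Invert each term: 6/(s + 6) ↔ 6e^(-6t); -4/(s + 6)^2 ↔ -4t·e^(-6t); 3/(s + 6)^3 ↔ (3/2)t^2·e^(-6t).

f(t) = 3*t^2*exp(-6*t)/2 - 4*t*exp(-6*t) + 6*exp(-6*t)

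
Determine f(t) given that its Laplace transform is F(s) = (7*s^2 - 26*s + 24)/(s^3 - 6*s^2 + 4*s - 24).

Factor the denominator: s^3 - 6*s^2 + 4*s - 24 = (s - 6)*(s^2 + 4).
Partial fraction decomposition gives [3/(s - 6)] + [4*s/(s^2 + 4)] + [-2/(s^2 + 4)].
Invert each term: 3/(s - 6) ↔ 3e^(6t); 4·s/(s^2 + 4) ↔ 4cos(2t); -1·2/(s^2 + 4) ↔ -sin(2t).

f(t) = 3*exp(6*t) - sin(2*t) + 4*cos(2*t)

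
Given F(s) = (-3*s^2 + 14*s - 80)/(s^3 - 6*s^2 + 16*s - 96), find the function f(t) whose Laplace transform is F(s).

Factor the denominator: s^3 - 6*s^2 + 16*s - 96 = (s - 6)*(s^2 + 16).
Partial fraction decomposition gives [-2/(s - 6)] + [-s/(s^2 + 16)] + [8/(s^2 + 16)].
Invert each term: -2/(s - 6) ↔ -2e^(6t); -1·s/(s^2 + 16) ↔ -cos(4t); 2·4/(s^2 + 16) ↔ 2sin(4t).

f(t) = -2*exp(6*t) + 2*sin(4*t) - cos(4*t)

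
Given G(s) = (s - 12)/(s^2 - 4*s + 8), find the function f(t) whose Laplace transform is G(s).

f(t) = -5*exp(2*t)*sin(2*t) + exp(2*t)*cos(2*t)

Complete the square in the denominator: s^2 - 4*s + 8 = (s - 2)^2 + 2^2.
Split the numerator to match: s - 12 = 1·(s - 2) - 5·2.
Invert each term: 1·(s - 2)/((s - 2)^2 + 4) ↔ e^(2t)cos(2t); -5·2/((s - 2)^2 + 4) ↔ -5e^(2t)sin(2t).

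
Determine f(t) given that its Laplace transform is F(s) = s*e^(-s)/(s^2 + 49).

The factor e^(-s) signals a time shift by c = 1 (second shifting theorem).
L{cos(7t)} = s/(s^2 + 49), so L^-1{s/(s^2 + 49)} = cos(7*t).
Hence the inverse is u(t - 1) times that function evaluated at t - 1.

f(t) = Heaviside(t - 1)*(cos(7*t - 7))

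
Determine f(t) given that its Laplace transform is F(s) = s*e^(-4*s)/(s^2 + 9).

f(t) = Heaviside(t - 4)*(cos(3*t - 12))

The factor e^(-4s) signals a time shift by c = 4 (second shifting theorem).
L{cos(3t)} = s/(s^2 + 9), so L^-1{s/(s^2 + 9)} = cos(3*t).
Hence the inverse is u(t - 4) times that function evaluated at t - 4.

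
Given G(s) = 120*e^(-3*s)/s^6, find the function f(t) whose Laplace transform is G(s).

f(t) = Heaviside(t - 3)*((t - 3)^5)

The factor e^(-3s) signals a time shift by c = 3 (second shifting theorem).
L{t^5} = 5!/s^6 = 120/s^6, so L^-1{120/s^6} = t^5.
Hence the inverse is u(t - 3) times that function evaluated at t - 3.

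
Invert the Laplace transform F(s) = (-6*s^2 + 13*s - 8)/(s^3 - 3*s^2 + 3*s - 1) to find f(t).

Factor the denominator: s^3 - 3*s^2 + 3*s - 1 = (s - 1)^3.
Partial fraction decomposition gives [-6/(s - 1)] + [(s - 1)^(-2)] + [-1/(s - 1)^3].
Invert each term: -6/(s - 1) ↔ -6e^(t); 1/(s - 1)^2 ↔ t·e^(t); -1/(s - 1)^3 ↔ (-1/2)t^2·e^(t).

f(t) = -t^2*exp(t)/2 + t*exp(t) - 6*exp(t)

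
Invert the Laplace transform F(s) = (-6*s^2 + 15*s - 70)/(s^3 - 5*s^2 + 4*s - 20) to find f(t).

Factor the denominator: s^3 - 5*s^2 + 4*s - 20 = (s - 5)*(s^2 + 4).
Partial fraction decomposition gives [-5/(s - 5)] + [-s/(s^2 + 4)] + [10/(s^2 + 4)].
Invert each term: -5/(s - 5) ↔ -5e^(5t); -1·s/(s^2 + 4) ↔ -cos(2t); 5·2/(s^2 + 4) ↔ 5sin(2t).

f(t) = -5*exp(5*t) + 5*sin(2*t) - cos(2*t)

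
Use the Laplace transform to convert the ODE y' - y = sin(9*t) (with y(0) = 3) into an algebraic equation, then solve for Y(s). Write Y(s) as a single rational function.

Apply the Laplace transform to the equation.
Using L{y'} = sY - y(0) = sY - 3, the left side becomes (s - 1)Y - (3).
The right side is L{sin(9*t)} = 9/(s^2 + 81).
So (s - 1)Y = 9/(s^2 + 81) + (3).
Isolate Y and clear denominators.

Y(s) = (3*s^2 + 252)/(s^3 - s^2 + 81*s - 81)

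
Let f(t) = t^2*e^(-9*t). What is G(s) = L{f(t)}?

L{e^(-9t)} = 1/(s + 9).
Then apply L{t^2·g(t)} = (-1)^2 d^2/ds^2[H(s)] with H(s) = 1/(s + 9):
differentiating 2 times and applying the sign gives 2/(s + 9)^3.

G(s) = 2/(s + 9)^3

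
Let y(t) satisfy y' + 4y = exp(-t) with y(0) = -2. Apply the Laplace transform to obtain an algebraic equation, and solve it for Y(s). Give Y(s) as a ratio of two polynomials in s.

Laplace-transform each side.
Using L{y'} = sY - y(0) = sY - (-2), the left side becomes (s + 4)Y - (-2).
The right side is L{exp(-t)} = 1/(s + 1).
So (s + 4)Y = 1/(s + 1) + (-2).
Isolate Y and clear denominators.

Y(s) = (-2*s - 1)/(s^2 + 5*s + 4)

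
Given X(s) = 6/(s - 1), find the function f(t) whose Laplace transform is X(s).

f(t) = 6*exp(t)

Since L{e^(t)} = 1/(s - 1), the inverse is exp(t), scaled by 6.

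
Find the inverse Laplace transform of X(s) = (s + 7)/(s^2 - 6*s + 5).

Factor the denominator: s^2 - 6*s + 5 = (s - 5)*(s - 1).
Partial fraction decomposition gives [-2/(s - 1)] + [3/(s - 5)].
Invert each term: -2/(s - 1) ↔ -2e^(t); 3/(s - 5) ↔ 3e^(5t).

3*exp(5*t) - 2*exp(t)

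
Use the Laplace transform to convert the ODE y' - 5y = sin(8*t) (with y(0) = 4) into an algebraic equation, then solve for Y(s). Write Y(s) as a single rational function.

Y(s) = (4*s^2 + 264)/(s^3 - 5*s^2 + 64*s - 320)

Transform both sides with L{·}.
With L{y'} = sY - y(0) = sY - 4: the LHS transforms to (s - 5)Y - (4).
The right side is L{sin(8*t)} = 8/(s^2 + 64).
So (s - 5)Y = 8/(s^2 + 64) + (4).
Isolate Y and clear denominators.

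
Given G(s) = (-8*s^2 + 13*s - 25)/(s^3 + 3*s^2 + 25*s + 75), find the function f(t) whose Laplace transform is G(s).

f(t) = 5*sin(5*t) - 4*cos(5*t) - 4*exp(-3*t)

Factor the denominator: s^3 + 3*s^2 + 25*s + 75 = (s + 3)*(s^2 + 25).
Partial fraction decomposition gives [-4/(s + 3)] + [-4*s/(s^2 + 25)] + [25/(s^2 + 25)].
Invert each term: -4/(s + 3) ↔ -4e^(-3t); -4·s/(s^2 + 25) ↔ -4cos(5t); 5·5/(s^2 + 25) ↔ 5sin(5t).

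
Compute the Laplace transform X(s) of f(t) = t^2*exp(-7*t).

L{e^(-7t)} = 1/(s + 7).
Then apply L{t^2·g(t)} = (-1)^2 d^2/ds^2[G(s)] with G(s) = 1/(s + 7):
differentiating 2 times and applying the sign gives 2/(s + 7)^3.

X(s) = 2/(s + 7)^3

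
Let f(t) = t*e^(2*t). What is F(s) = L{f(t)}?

L{e^(2t)} = 1/(s - 2).
Then apply L{t·g(t)} = -d/ds[G(s)] with G(s) = 1/(s - 2):
differentiating 1 time and applying the sign gives (s - 2)^(-2).

F(s) = (s - 2)^(-2)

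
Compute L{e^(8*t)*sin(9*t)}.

9/((s - 8)^2 + 81)

L{sin(9t)} = 9/(s^2 + 81).
By the first shifting theorem, multiplying by e^(8t) replaces s with s - 8.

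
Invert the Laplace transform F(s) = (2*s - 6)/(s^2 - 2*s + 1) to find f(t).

Factor the denominator: s^2 - 2*s + 1 = (s - 1)^2.
Partial fraction decomposition gives [2/(s - 1)] + [-4/(s - 1)^2].
Invert each term: 2/(s - 1) ↔ 2e^(t); -4/(s - 1)^2 ↔ -4t·e^(t).

f(t) = -4*t*exp(t) + 2*exp(t)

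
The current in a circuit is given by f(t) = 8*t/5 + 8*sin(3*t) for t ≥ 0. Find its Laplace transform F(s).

F(s) = 24/(s^2 + 9) + 8/(5*s^2)

By linearity of the Laplace transform, transform each term separately.
(8)·[L{sin(3t)} = 3/(s^2 + 9)]; (8/5)·[L{t} = 1!/s^2 = 1/s^2].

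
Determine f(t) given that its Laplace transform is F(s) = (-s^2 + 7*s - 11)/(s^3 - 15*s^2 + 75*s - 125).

Factor the denominator: s^3 - 15*s^2 + 75*s - 125 = (s - 5)^3.
Partial fraction decomposition gives [-1/(s - 5)] + [-3/(s - 5)^2] + [-1/(s - 5)^3].
Invert each term: -1/(s - 5) ↔ -e^(5t); -3/(s - 5)^2 ↔ -3t·e^(5t); -1/(s - 5)^3 ↔ (-1/2)t^2·e^(5t).

f(t) = -t^2*exp(5*t)/2 - 3*t*exp(5*t) - exp(5*t)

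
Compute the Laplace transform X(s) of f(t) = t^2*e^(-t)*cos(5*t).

X(s) = 2*(s + 1)*(s^2 + 2*s - 74)/(s^2 + 2*s + 26)^3

L{cos(5t)} = s/(s^2 + 25).
Multiplying by e^(-t) shifts s → s + 1, so L{e^(-t)*cos(5*t)} = (s + 1)/((s + 1)^2 + 25).
Then apply L{t^2·g(t)} = (-1)^2 d^2/ds^2[G(s)] with G(s) = (s + 1)/((s + 1)^2 + 25):
differentiating 2 times and applying the sign gives 2*(s + 1)*(s^2 + 2*s - 74)/(s^2 + 2*s + 26)^3.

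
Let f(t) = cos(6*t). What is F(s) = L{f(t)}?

F(s) = s/(s^2 + 36)

L{cos(6t)} = s/(s^2 + 36).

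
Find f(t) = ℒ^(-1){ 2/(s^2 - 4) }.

Since L{sinh(2t)} = 2/(s^2 - 4), the inverse is sinh(2*t).

f(t) = sinh(2*t)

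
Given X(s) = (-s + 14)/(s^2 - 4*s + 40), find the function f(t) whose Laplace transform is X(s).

Complete the square in the denominator: s^2 - 4*s + 40 = (s - 2)^2 + 6^2.
Split the numerator to match: -s + 14 = -1·(s - 2) + 2·6.
Invert each term: -1·(s - 2)/((s - 2)^2 + 36) ↔ -e^(2t)cos(6t); 2·6/((s - 2)^2 + 36) ↔ 2e^(2t)sin(6t).

f(t) = 2*exp(2*t)*sin(6*t) - exp(2*t)*cos(6*t)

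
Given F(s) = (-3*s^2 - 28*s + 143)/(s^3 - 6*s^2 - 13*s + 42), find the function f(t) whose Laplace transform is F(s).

Factor the denominator: s^3 - 6*s^2 - 13*s + 42 = (s - 7)*(s - 2)*(s + 3).
Partial fraction decomposition gives [-4/(s - 7)] + [4/(s + 3)] + [-3/(s - 2)].
Invert each term: -4/(s - 7) ↔ -4e^(7t); 4/(s + 3) ↔ 4e^(-3t); -3/(s - 2) ↔ -3e^(2t).

f(t) = -4*exp(7*t) - 3*exp(2*t) + 4*exp(-3*t)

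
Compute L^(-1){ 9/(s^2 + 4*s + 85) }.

Rewrite the denominator: s^2 + 4*s + 85 = (s + 2)^2 + 81.
The form in (s + 2) signals a first-shifting-theorem factor e^(-2t).
Since L{sin(9t)} = 9/(s^2 + 81), the inverse is e^(-2*t)*sin(9*t).

exp(-2*t)*sin(9*t)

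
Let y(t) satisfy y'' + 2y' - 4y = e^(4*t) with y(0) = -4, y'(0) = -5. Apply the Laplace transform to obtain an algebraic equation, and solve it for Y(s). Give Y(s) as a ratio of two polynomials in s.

Y(s) = (-4*s^2 + 3*s + 53)/(s^3 - 2*s^2 - 12*s + 16)

Laplace-transform each side.
The derivative rules (L{y''} = s^2 Y - s·y(0) - y'(0) and L{y'} = sY - y(0), with y(0) = -4, y'(0) = -5) turn the left side into (s^2 + 2*s - 4)Y - (-4*s - 13).
The right side is L{e^(4*t)} = 1/(s - 4).
So (s^2 + 2*s - 4)Y = 1/(s - 4) + (-4*s - 13).
Solve for Y(s) and write it as one ratio of polynomials.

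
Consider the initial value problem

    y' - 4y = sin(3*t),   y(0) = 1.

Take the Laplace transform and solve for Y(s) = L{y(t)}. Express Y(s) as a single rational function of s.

Y(s) = (s^2 + 12)/(s^3 - 4*s^2 + 9*s - 36)

Take the Laplace transform of both sides.
The derivative rules (L{y'} = sY - y(0) = sY - 1) turn the left side into (s - 4)Y - (1).
The right side is L{sin(3*t)} = 3/(s^2 + 9).
So (s - 4)Y = 3/(s^2 + 9) + (1).
Isolate Y and clear denominators.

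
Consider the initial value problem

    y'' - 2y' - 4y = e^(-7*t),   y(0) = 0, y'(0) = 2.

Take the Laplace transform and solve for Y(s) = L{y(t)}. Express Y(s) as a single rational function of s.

Y(s) = (2*s + 15)/(s^3 + 5*s^2 - 18*s - 28)

Transform both sides with L{·}.
The derivative rules (L{y''} = s^2 Y - s·y(0) - y'(0) and L{y'} = sY - y(0), with y(0) = 0, y'(0) = 2) turn the left side into (s^2 - 2*s - 4)Y - (2).
The right side is L{e^(-7*t)} = 1/(s + 7).
So (s^2 - 2*s - 4)Y = 1/(s + 7) + (2).
Solve for Y(s) and write it as one ratio of polynomials.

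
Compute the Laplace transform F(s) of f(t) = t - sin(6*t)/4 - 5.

F(s) = -3/(2*(s^2 + 36)) - 5/s + s^(-2)

The transform is linear, so treat each term independently.
L{-5} = -5/s; L{t} = 1!/s^2 = 1/s^2; (-1/4)·[L{sin(6t)} = 6/(s^2 + 36)].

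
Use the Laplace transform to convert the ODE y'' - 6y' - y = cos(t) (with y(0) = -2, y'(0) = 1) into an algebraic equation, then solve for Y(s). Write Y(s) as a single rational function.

Y(s) = (-2*s^3 + 13*s^2 - s + 13)/(s^4 - 6*s^3 - 6*s - 1)

Take the Laplace transform of both sides.
With L{y''} = s^2 Y - s·y(0) - y'(0) and L{y'} = sY - y(0), with y(0) = -2, y'(0) = 1: the LHS transforms to (s^2 - 6*s - 1)Y - (-2*s + 13).
The right side is L{cos(t)} = s/(s^2 + 1).
So (s^2 - 6*s - 1)Y = s/(s^2 + 1) + (-2*s + 13).
Isolate Y and clear denominators.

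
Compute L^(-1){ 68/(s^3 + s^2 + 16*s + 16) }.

Factor the denominator: s^3 + s^2 + 16*s + 16 = (s + 1)*(s^2 + 16).
Partial fraction decomposition gives [4/(s + 1)] + [-4*s/(s^2 + 16)] + [4/(s^2 + 16)].
Invert each term: 4/(s + 1) ↔ 4e^(-t); -4·s/(s^2 + 16) ↔ -4cos(4t); 1·4/(s^2 + 16) ↔ sin(4t).

sin(4*t) - 4*cos(4*t) + 4*exp(-t)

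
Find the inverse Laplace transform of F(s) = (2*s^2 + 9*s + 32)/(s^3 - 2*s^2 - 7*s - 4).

-5*t*exp(-t) + 4*exp(4*t) - 2*exp(-t)

Factor the denominator: s^3 - 2*s^2 - 7*s - 4 = (s - 4)*(s + 1)^2.
Partial fraction decomposition gives [-2/(s + 1)] + [-5/(s + 1)^2] + [4/(s - 4)].
Invert each term: -2/(s + 1) ↔ -2e^(-t); -5/(s + 1)^2 ↔ -5t·e^(-t); 4/(s - 4) ↔ 4e^(4t).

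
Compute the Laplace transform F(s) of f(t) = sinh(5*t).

L{sinh(5t)} = 5/(s^2 - 25).

F(s) = 5/(s^2 - 25)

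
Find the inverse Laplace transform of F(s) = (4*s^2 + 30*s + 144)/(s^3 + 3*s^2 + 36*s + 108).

4*sin(6*t) + 2*cos(6*t) + 2*exp(-3*t)

Factor the denominator: s^3 + 3*s^2 + 36*s + 108 = (s + 3)*(s^2 + 36).
Partial fraction decomposition gives [2/(s + 3)] + [2*s/(s^2 + 36)] + [24/(s^2 + 36)].
Invert each term: 2/(s + 3) ↔ 2e^(-3t); 2·s/(s^2 + 36) ↔ 2cos(6t); 4·6/(s^2 + 36) ↔ 4sin(6t).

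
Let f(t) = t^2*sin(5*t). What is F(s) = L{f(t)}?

F(s) = 10*(3*s^2 - 25)/(s^2 + 25)^3

L{sin(5t)} = 5/(s^2 + 25).
Then apply L{t^2·g(t)} = (-1)^2 d^2/ds^2[G(s)] with G(s) = 5/(s^2 + 25):
differentiating 2 times and applying the sign gives 10*(3*s^2 - 25)/(s^2 + 25)^3.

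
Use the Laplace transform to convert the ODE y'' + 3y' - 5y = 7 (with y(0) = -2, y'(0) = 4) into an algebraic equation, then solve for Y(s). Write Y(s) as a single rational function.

Transform both sides with L{·}.
Using L{y''} = s^2 Y - s·y(0) - y'(0) and L{y'} = sY - y(0), with y(0) = -2, y'(0) = 4, the left side becomes (s^2 + 3*s - 5)Y - (-2*s - 2).
The right side is L{7} = 7/s.
So (s^2 + 3*s - 5)Y = 7/s + (-2*s - 2).
Divide through and combine into a single rational function.

Y(s) = (-2*s^2 - 2*s + 7)/(s^3 + 3*s^2 - 5*s)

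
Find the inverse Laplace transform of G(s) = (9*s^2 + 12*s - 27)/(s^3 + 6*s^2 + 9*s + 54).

Factor the denominator: s^3 + 6*s^2 + 9*s + 54 = (s + 6)*(s^2 + 9).
Partial fraction decomposition gives [5/(s + 6)] + [4*s/(s^2 + 9)] + [-12/(s^2 + 9)].
Invert each term: 5/(s + 6) ↔ 5e^(-6t); 4·s/(s^2 + 9) ↔ 4cos(3t); -4·3/(s^2 + 9) ↔ -4sin(3t).

-4*sin(3*t) + 4*cos(3*t) + 5*exp(-6*t)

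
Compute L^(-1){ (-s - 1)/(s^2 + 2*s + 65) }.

Rewrite the denominator: s^2 + 2*s + 65 = (s + 1)^2 + 64.
The form in (s + 1) signals a first-shifting-theorem factor e^(-t).
Since L{cos(8t)} = s/(s^2 + 64), the inverse is e^(-t)*cos(8*t), scaled by -1.

-exp(-t)*cos(8*t)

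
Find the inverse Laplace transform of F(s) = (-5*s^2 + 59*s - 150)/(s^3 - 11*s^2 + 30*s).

Factor the denominator: s^3 - 11*s^2 + 30*s = s*(s - 6)*(s - 5).
Partial fraction decomposition gives [-5/s] + [4/(s - 6)] + [-4/(s - 5)].
Invert each term: -5/(s - 0) ↔ -5e^(0t); 4/(s - 6) ↔ 4e^(6t); -4/(s - 5) ↔ -4e^(5t).

4*exp(6*t) - 4*exp(5*t) - 5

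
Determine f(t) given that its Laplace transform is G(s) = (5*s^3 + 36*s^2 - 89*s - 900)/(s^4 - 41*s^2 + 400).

Factor the denominator: s^4 - 41*s^2 + 400 = (s - 5)*(s - 4)*(s + 4)*(s + 5).
Partial fraction decomposition gives [5/(s - 4)] + [-4/(s + 4)] + [2/(s - 5)] + [2/(s + 5)].
Invert each term: 5/(s - 4) ↔ 5e^(4t); -4/(s + 4) ↔ -4e^(-4t); 2/(s - 5) ↔ 2e^(5t); 2/(s + 5) ↔ 2e^(-5t).

f(t) = 2*exp(5*t) + 5*exp(4*t) - 4*exp(-4*t) + 2*exp(-5*t)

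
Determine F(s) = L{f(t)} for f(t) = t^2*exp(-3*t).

F(s) = 2/(s + 3)^3

L{e^(-3t)} = 1/(s + 3).
Then apply L{t^2·g(t)} = (-1)^2 d^2/ds^2[G(s)] with G(s) = 1/(s + 3):
differentiating 2 times and applying the sign gives 2/(s + 3)^3.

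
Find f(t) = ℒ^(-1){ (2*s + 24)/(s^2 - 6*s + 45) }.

Complete the square in the denominator: s^2 - 6*s + 45 = (s - 3)^2 + 6^2.
Split the numerator to match: 2*s + 24 = 2·(s - 3) + 5·6.
Invert each term: 2·(s - 3)/((s - 3)^2 + 36) ↔ 2e^(3t)cos(6t); 5·6/((s - 3)^2 + 36) ↔ 5e^(3t)sin(6t).

f(t) = 5*exp(3*t)*sin(6*t) + 2*exp(3*t)*cos(6*t)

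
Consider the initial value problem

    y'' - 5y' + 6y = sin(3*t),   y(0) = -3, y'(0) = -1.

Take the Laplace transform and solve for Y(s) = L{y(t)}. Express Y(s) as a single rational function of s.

Y(s) = (-3*s^3 + 14*s^2 - 27*s + 129)/(s^4 - 5*s^3 + 15*s^2 - 45*s + 54)

Transform both sides with L{·}.
With L{y''} = s^2 Y - s·y(0) - y'(0) and L{y'} = sY - y(0), with y(0) = -3, y'(0) = -1: the LHS transforms to (s^2 - 5*s + 6)Y - (-3*s + 14).
The right side is L{sin(3*t)} = 3/(s^2 + 9).
So (s^2 - 5*s + 6)Y = 3/(s^2 + 9) + (-3*s + 14).
Isolate Y and clear denominators.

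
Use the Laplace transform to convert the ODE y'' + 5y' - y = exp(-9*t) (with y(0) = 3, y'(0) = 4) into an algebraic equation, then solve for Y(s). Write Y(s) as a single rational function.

Y(s) = (3*s^2 + 46*s + 172)/(s^3 + 14*s^2 + 44*s - 9)

Laplace-transform each side.
The derivative rules (L{y''} = s^2 Y - s·y(0) - y'(0) and L{y'} = sY - y(0), with y(0) = 3, y'(0) = 4) turn the left side into (s^2 + 5*s - 1)Y - (3*s + 19).
The right side is L{exp(-9*t)} = 1/(s + 9).
So (s^2 + 5*s - 1)Y = 1/(s + 9) + (3*s + 19).
Divide through and combine into a single rational function.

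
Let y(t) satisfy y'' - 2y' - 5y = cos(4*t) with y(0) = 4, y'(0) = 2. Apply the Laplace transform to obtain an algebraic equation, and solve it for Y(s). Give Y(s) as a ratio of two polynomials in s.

Laplace-transform each side.
With L{y''} = s^2 Y - s·y(0) - y'(0) and L{y'} = sY - y(0), with y(0) = 4, y'(0) = 2: the LHS transforms to (s^2 - 2*s - 5)Y - (4*s - 6).
The right side is L{cos(4*t)} = s/(s^2 + 16).
So (s^2 - 2*s - 5)Y = s/(s^2 + 16) + (4*s - 6).
Isolate Y and clear denominators.

Y(s) = (4*s^3 - 6*s^2 + 65*s - 96)/(s^4 - 2*s^3 + 11*s^2 - 32*s - 80)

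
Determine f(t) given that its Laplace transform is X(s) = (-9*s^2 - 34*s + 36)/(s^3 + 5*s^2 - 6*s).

f(t) = -exp(t) - 6 - 2*exp(-6*t)

Factor the denominator: s^3 + 5*s^2 - 6*s = s*(s - 1)*(s + 6).
Partial fraction decomposition gives [-2/(s + 6)] + [-6/s] + [-1/(s - 1)].
Invert each term: -2/(s + 6) ↔ -2e^(-6t); -6/(s - 0) ↔ -6e^(0t); -1/(s - 1) ↔ -e^(t).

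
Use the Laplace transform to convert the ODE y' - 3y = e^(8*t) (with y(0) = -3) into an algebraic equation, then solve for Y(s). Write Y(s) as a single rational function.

Apply the Laplace transform to the equation.
With L{y'} = sY - y(0) = sY - (-3): the LHS transforms to (s - 3)Y - (-3).
The right side is L{e^(8*t)} = 1/(s - 8).
So (s - 3)Y = 1/(s - 8) + (-3).
Divide through and combine into a single rational function.

Y(s) = (-3*s + 25)/(s^2 - 11*s + 24)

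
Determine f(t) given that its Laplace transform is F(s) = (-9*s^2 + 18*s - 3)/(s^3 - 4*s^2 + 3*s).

Factor the denominator: s^3 - 4*s^2 + 3*s = s*(s - 3)*(s - 1).
Partial fraction decomposition gives [-3/(s - 1)] + [-1/s] + [-5/(s - 3)].
Invert each term: -3/(s - 1) ↔ -3e^(t); -1/(s - 0) ↔ -e^(0t); -5/(s - 3) ↔ -5e^(3t).

f(t) = -5*exp(3*t) - 3*exp(t) - 1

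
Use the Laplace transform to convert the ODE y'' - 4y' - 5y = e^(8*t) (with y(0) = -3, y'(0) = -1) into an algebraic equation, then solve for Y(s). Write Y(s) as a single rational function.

Apply the Laplace transform to the equation.
Using L{y''} = s^2 Y - s·y(0) - y'(0) and L{y'} = sY - y(0), with y(0) = -3, y'(0) = -1, the left side becomes (s^2 - 4*s - 5)Y - (-3*s + 11).
The right side is L{e^(8*t)} = 1/(s - 8).
So (s^2 - 4*s - 5)Y = 1/(s - 8) + (-3*s + 11).
Solve for Y(s) and write it as one ratio of polynomials.

Y(s) = (-3*s^2 + 35*s - 87)/(s^3 - 12*s^2 + 27*s + 40)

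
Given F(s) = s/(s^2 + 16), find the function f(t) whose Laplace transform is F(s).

Since L{cos(4t)} = s/(s^2 + 16), the inverse is cos(4*t).

f(t) = cos(4*t)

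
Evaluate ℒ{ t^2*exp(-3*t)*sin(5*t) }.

10*(3*s^2 + 18*s + 2)/(s^2 + 6*s + 34)^3

L{sin(5t)} = 5/(s^2 + 25).
Multiplying by e^(-3t) shifts s → s + 3, so L{exp(-3*t)*sin(5*t)} = 5/((s + 3)^2 + 25).
Then apply L{t^2·g(t)} = (-1)^2 d^2/ds^2[G(s)] with G(s) = 5/((s + 3)^2 + 25):
differentiating 2 times and applying the sign gives 10*(3*s^2 + 18*s + 2)/(s^2 + 6*s + 34)^3.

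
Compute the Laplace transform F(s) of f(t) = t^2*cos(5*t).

L{cos(5t)} = s/(s^2 + 25).
Then apply L{t^2·g(t)} = (-1)^2 d^2/ds^2[G(s)] with G(s) = s/(s^2 + 25):
differentiating 2 times and applying the sign gives 2*s*(s^2 - 75)/(s^2 + 25)^3.

F(s) = 2*s*(s^2 - 75)/(s^2 + 25)^3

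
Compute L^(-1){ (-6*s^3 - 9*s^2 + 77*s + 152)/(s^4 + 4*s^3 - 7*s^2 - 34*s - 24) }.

exp(3*t) - 6*exp(-t) + exp(-2*t) - 2*exp(-4*t)

Factor the denominator: s^4 + 4*s^3 - 7*s^2 - 34*s - 24 = (s - 3)*(s + 1)*(s + 2)*(s + 4).
Partial fraction decomposition gives [1/(s + 2)] + [1/(s - 3)] + [-6/(s + 1)] + [-2/(s + 4)].
Invert each term: 1/(s + 2) ↔ e^(-2t); 1/(s - 3) ↔ e^(3t); -6/(s + 1) ↔ -6e^(-t); -2/(s + 4) ↔ -2e^(-4t).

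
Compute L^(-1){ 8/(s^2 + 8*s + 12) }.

2*exp(-2*t) - 2*exp(-6*t)

Factor the denominator: s^2 + 8*s + 12 = (s + 2)*(s + 6).
Partial fraction decomposition gives [2/(s + 2)] + [-2/(s + 6)].
Invert each term: 2/(s + 2) ↔ 2e^(-2t); -2/(s + 6) ↔ -2e^(-6t).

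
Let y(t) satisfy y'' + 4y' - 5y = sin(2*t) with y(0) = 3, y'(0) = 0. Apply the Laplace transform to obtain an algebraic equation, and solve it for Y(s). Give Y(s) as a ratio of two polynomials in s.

Transform both sides with L{·}.
With L{y''} = s^2 Y - s·y(0) - y'(0) and L{y'} = sY - y(0), with y(0) = 3, y'(0) = 0: the LHS transforms to (s^2 + 4*s - 5)Y - (3*s + 12).
The right side is L{sin(2*t)} = 2/(s^2 + 4).
So (s^2 + 4*s - 5)Y = 2/(s^2 + 4) + (3*s + 12).
Isolate Y and clear denominators.

Y(s) = (3*s^3 + 12*s^2 + 12*s + 50)/(s^4 + 4*s^3 - s^2 + 16*s - 20)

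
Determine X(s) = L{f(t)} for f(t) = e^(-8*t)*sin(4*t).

L{sin(4t)} = 4/(s^2 + 16).
By the first shifting theorem, multiplying by e^(-8t) replaces s with s + 8.

X(s) = 4/((s + 8)^2 + 16)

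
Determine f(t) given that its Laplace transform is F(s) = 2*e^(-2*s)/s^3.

f(t) = Heaviside(t - 2)*((t - 2)^2)

The factor e^(-2s) signals a time shift by c = 2 (second shifting theorem).
L{t^2} = 2!/s^3 = 2/s^3, so L^-1{2/s^3} = t^2.
Hence the inverse is u(t - 2) times that function evaluated at t - 2.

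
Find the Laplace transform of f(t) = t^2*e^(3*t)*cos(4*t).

2*(s - 3)*(s^2 - 6*s - 39)/(s^2 - 6*s + 25)^3

L{cos(4t)} = s/(s^2 + 16).
Multiplying by e^(3t) shifts s → s - 3, so L{e^(3*t)*cos(4*t)} = (s - 3)/((s - 3)^2 + 16).
Then apply L{t^2·g(t)} = (-1)^2 d^2/ds^2[G(s)] with G(s) = (s - 3)/((s - 3)^2 + 16):
differentiating 2 times and applying the sign gives 2*(s - 3)*(s^2 - 6*s - 39)/(s^2 - 6*s + 25)^3.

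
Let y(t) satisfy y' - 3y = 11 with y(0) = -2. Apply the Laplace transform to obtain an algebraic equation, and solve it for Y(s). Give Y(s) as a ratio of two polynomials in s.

Take the Laplace transform of both sides.
The derivative rules (L{y'} = sY - y(0) = sY - (-2)) turn the left side into (s - 3)Y - (-2).
The right side is L{11} = 11/s.
So (s - 3)Y = 11/s + (-2).
Isolate Y and clear denominators.

Y(s) = (-2*s + 11)/(s^2 - 3*s)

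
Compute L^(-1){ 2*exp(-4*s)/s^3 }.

The factor e^(-4s) signals a time shift by c = 4 (second shifting theorem).
L{t^2} = 2!/s^3 = 2/s^3, so L^-1{2/s^3} = t^2.
Hence the inverse is u(t - 4) times that function evaluated at t - 4.

Heaviside(t - 4)*((t - 4)^2)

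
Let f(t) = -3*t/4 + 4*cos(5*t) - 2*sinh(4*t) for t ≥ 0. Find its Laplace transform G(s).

G(s) = 4*s/(s^2 + 25) - 8/(s^2 - 16) - 3/(4*s^2)

Apply the Laplace transform termwise.
(-3/4)·[L{t} = 1!/s^2 = 1/s^2]; (4)·[L{cos(5t)} = s/(s^2 + 25)]; (-2)·[L{sinh(4t)} = 4/(s^2 - 16)].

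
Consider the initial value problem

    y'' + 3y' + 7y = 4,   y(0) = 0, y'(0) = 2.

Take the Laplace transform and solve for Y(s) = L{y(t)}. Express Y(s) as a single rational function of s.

Y(s) = (2*s + 4)/(s^3 + 3*s^2 + 7*s)

Take the Laplace transform of both sides.
The derivative rules (L{y''} = s^2 Y - s·y(0) - y'(0) and L{y'} = sY - y(0), with y(0) = 0, y'(0) = 2) turn the left side into (s^2 + 3*s + 7)Y - (2).
The right side is L{4} = 4/s.
So (s^2 + 3*s + 7)Y = 4/s + (2).
Isolate Y and clear denominators.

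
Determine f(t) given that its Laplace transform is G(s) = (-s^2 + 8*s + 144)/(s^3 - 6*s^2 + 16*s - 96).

Factor the denominator: s^3 - 6*s^2 + 16*s - 96 = (s - 6)*(s^2 + 16).
Partial fraction decomposition gives [3/(s - 6)] + [-4*s/(s^2 + 16)] + [-16/(s^2 + 16)].
Invert each term: 3/(s - 6) ↔ 3e^(6t); -4·s/(s^2 + 16) ↔ -4cos(4t); -4·4/(s^2 + 16) ↔ -4sin(4t).

f(t) = 3*exp(6*t) - 4*sin(4*t) - 4*cos(4*t)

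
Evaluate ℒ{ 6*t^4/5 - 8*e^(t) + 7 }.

-8/(s - 1) + 7/s + 144/(5*s^5)

By linearity of the Laplace transform, transform each term separately.
L{7} = 7/s; (-8)·[L{e^(t)} = 1/(s - 1)]; (6/5)·[L{t^4} = 4!/s^5 = 24/s^5].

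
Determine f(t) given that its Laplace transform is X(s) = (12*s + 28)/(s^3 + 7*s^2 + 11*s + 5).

f(t) = 4*t*exp(-t) + 2*exp(-t) - 2*exp(-5*t)

Factor the denominator: s^3 + 7*s^2 + 11*s + 5 = (s + 1)^2*(s + 5).
Partial fraction decomposition gives [2/(s + 1)] + [4/(s + 1)^2] + [-2/(s + 5)].
Invert each term: 2/(s + 1) ↔ 2e^(-t); 4/(s + 1)^2 ↔ 4t·e^(-t); -2/(s + 5) ↔ -2e^(-5t).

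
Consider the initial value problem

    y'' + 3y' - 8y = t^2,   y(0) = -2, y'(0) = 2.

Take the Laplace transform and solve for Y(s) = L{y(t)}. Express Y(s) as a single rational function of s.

Y(s) = (-2*s^4 - 4*s^3 + 2)/(s^5 + 3*s^4 - 8*s^3)

Transform both sides with L{·}.
With L{y''} = s^2 Y - s·y(0) - y'(0) and L{y'} = sY - y(0), with y(0) = -2, y'(0) = 2: the LHS transforms to (s^2 + 3*s - 8)Y - (-2*s - 4).
The right side is L{t^2} = 2/s^3.
So (s^2 + 3*s - 8)Y = 2/s^3 + (-2*s - 4).
Isolate Y and clear denominators.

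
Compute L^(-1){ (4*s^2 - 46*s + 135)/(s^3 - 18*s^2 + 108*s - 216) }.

Factor the denominator: s^3 - 18*s^2 + 108*s - 216 = (s - 6)^3.
Partial fraction decomposition gives [4/(s - 6)] + [2/(s - 6)^2] + [3/(s - 6)^3].
Invert each term: 4/(s - 6) ↔ 4e^(6t); 2/(s - 6)^2 ↔ 2t·e^(6t); 3/(s - 6)^3 ↔ (3/2)t^2·e^(6t).

3*t^2*exp(6*t)/2 + 2*t*exp(6*t) + 4*exp(6*t)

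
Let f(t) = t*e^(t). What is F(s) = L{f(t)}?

L{t} = 1!/s^2 = 1/s^2.
By the first shifting theorem, multiplying by e^(t) replaces s with s - 1.

F(s) = (s - 1)^(-2)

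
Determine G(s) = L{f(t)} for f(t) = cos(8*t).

G(s) = s/(s^2 + 64)

L{cos(8t)} = s/(s^2 + 64).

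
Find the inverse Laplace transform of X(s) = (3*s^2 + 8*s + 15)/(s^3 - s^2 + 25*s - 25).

exp(t) + 2*sin(5*t) + 2*cos(5*t)

Factor the denominator: s^3 - s^2 + 25*s - 25 = (s - 1)*(s^2 + 25).
Partial fraction decomposition gives [1/(s - 1)] + [2*s/(s^2 + 25)] + [10/(s^2 + 25)].
Invert each term: 1/(s - 1) ↔ e^(t); 2·s/(s^2 + 25) ↔ 2cos(5t); 2·5/(s^2 + 25) ↔ 2sin(5t).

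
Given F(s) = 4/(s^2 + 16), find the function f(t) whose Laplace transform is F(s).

f(t) = sin(4*t)

Since L{sin(4t)} = 4/(s^2 + 16), the inverse is sin(4*t).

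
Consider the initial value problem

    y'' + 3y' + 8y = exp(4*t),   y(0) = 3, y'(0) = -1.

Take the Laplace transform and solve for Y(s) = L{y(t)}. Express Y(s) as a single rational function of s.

Take the Laplace transform of both sides.
Using L{y''} = s^2 Y - s·y(0) - y'(0) and L{y'} = sY - y(0), with y(0) = 3, y'(0) = -1, the left side becomes (s^2 + 3*s + 8)Y - (3*s + 8).
The right side is L{exp(4*t)} = 1/(s - 4).
So (s^2 + 3*s + 8)Y = 1/(s - 4) + (3*s + 8).
Solve for Y(s) and write it as one ratio of polynomials.

Y(s) = (3*s^2 - 4*s - 31)/(s^3 - s^2 - 4*s - 32)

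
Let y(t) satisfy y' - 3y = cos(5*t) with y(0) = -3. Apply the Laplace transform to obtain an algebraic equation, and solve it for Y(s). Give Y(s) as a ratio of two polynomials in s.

Transform both sides with L{·}.
Using L{y'} = sY - y(0) = sY - (-3), the left side becomes (s - 3)Y - (-3).
The right side is L{cos(5*t)} = s/(s^2 + 25).
So (s - 3)Y = s/(s^2 + 25) + (-3).
Divide through and combine into a single rational function.

Y(s) = (-3*s^2 + s - 75)/(s^3 - 3*s^2 + 25*s - 75)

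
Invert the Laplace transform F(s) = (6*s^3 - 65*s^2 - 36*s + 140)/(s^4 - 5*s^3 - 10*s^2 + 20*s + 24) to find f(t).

f(t) = -5*exp(6*t) + 3*exp(2*t) + 5*exp(-t) + 3*exp(-2*t)

Factor the denominator: s^4 - 5*s^3 - 10*s^2 + 20*s + 24 = (s - 6)*(s - 2)*(s + 1)*(s + 2).
Partial fraction decomposition gives [3/(s + 2)] + [5/(s + 1)] + [-5/(s - 6)] + [3/(s - 2)].
Invert each term: 3/(s + 2) ↔ 3e^(-2t); 5/(s + 1) ↔ 5e^(-t); -5/(s - 6) ↔ -5e^(6t); 3/(s - 2) ↔ 3e^(2t).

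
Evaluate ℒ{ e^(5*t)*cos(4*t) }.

(s - 5)/((s - 5)^2 + 16)

L{cos(4t)} = s/(s^2 + 16).
By the first shifting theorem, multiplying by e^(5t) replaces s with s - 5.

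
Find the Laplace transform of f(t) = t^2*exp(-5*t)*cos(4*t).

L{cos(4t)} = s/(s^2 + 16).
Multiplying by e^(-5t) shifts s → s + 5, so L{exp(-5*t)*cos(4*t)} = (s + 5)/((s + 5)^2 + 16).
Then apply L{t^2·g(t)} = (-1)^2 d^2/ds^2[G(s)] with G(s) = (s + 5)/((s + 5)^2 + 16):
differentiating 2 times and applying the sign gives 2*(s + 5)*(s^2 + 10*s - 23)/(s^2 + 10*s + 41)^3.

2*(s + 5)*(s^2 + 10*s - 23)/(s^2 + 10*s + 41)^3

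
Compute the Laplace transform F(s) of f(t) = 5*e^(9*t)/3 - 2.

F(s) = 5/(3*(s - 9)) - 2/s

The transform is linear, so treat each term independently.
(5/3)·[L{e^(9t)} = 1/(s - 9)]; L{-2} = -2/s.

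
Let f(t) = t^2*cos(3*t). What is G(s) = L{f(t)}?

L{cos(3t)} = s/(s^2 + 9).
Then apply L{t^2·g(t)} = (-1)^2 d^2/ds^2[H(s)] with H(s) = s/(s^2 + 9):
differentiating 2 times and applying the sign gives 2*s*(s^2 - 27)/(s^2 + 9)^3.

G(s) = 2*s*(s^2 - 27)/(s^2 + 9)^3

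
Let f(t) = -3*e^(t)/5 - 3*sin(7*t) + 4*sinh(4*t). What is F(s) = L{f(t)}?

F(s) = -21/(s^2 + 49) + 16/(s^2 - 16) - 3/(5*(s - 1))

The transform is linear, so treat each term independently.
(-3/5)·[L{e^(t)} = 1/(s - 1)]; (-3)·[L{sin(7t)} = 7/(s^2 + 49)]; (4)·[L{sinh(4t)} = 4/(s^2 - 16)].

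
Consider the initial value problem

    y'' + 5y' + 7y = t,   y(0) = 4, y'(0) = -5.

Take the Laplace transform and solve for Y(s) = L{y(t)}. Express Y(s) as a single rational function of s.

Laplace-transform each side.
With L{y''} = s^2 Y - s·y(0) - y'(0) and L{y'} = sY - y(0), with y(0) = 4, y'(0) = -5: the LHS transforms to (s^2 + 5*s + 7)Y - (4*s + 15).
The right side is L{t} = s^(-2).
So (s^2 + 5*s + 7)Y = s^(-2) + (4*s + 15).
Solve for Y(s) and write it as one ratio of polynomials.

Y(s) = (4*s^3 + 15*s^2 + 1)/(s^4 + 5*s^3 + 7*s^2)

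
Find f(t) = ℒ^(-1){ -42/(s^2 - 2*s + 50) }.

Rewrite the denominator: s^2 - 2*s + 50 = (s - 1)^2 + 49.
The form in (s - 1) signals a first-shifting-theorem factor e^(t).
Since L{sin(7t)} = 7/(s^2 + 49), the inverse is e^(t)*sin(7*t), scaled by -6.

f(t) = -6*exp(t)*sin(7*t)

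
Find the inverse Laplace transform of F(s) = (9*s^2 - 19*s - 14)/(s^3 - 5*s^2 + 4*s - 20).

4*exp(5*t) + 3*sin(2*t) + 5*cos(2*t)

Factor the denominator: s^3 - 5*s^2 + 4*s - 20 = (s - 5)*(s^2 + 4).
Partial fraction decomposition gives [4/(s - 5)] + [5*s/(s^2 + 4)] + [6/(s^2 + 4)].
Invert each term: 4/(s - 5) ↔ 4e^(5t); 5·s/(s^2 + 4) ↔ 5cos(2t); 3·2/(s^2 + 4) ↔ 3sin(2t).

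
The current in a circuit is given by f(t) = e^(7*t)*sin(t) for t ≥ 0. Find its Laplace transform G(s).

L{sin(t)} = 1/(s^2 + 1).
By the first shifting theorem, multiplying by e^(7t) replaces s with s - 7.

G(s) = 1/((s - 7)^2 + 1)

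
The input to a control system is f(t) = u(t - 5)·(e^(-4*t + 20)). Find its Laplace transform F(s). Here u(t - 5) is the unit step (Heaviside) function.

By the second shifting theorem, L{u(t - c)·g(t - c)} = e^(-cs)·G(s) with c = 5 and G(s) = L{g(t)}.
L{e^(-4t)} = 1/(s + 4).

F(s) = exp(-5*s)/(s + 4)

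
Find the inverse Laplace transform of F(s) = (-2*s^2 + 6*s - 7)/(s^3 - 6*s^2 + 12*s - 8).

-3*t^2*exp(2*t)/2 - 2*t*exp(2*t) - 2*exp(2*t)

Factor the denominator: s^3 - 6*s^2 + 12*s - 8 = (s - 2)^3.
Partial fraction decomposition gives [-2/(s - 2)] + [-2/(s - 2)^2] + [-3/(s - 2)^3].
Invert each term: -2/(s - 2) ↔ -2e^(2t); -2/(s - 2)^2 ↔ -2t·e^(2t); -3/(s - 2)^3 ↔ (-3/2)t^2·e^(2t).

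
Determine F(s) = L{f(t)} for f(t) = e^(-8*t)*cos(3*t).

L{cos(3t)} = s/(s^2 + 9).
By the first shifting theorem, multiplying by e^(-8t) replaces s with s + 8.

F(s) = (s + 8)/((s + 8)^2 + 9)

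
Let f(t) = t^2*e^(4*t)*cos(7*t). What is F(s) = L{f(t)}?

F(s) = 2*(s - 4)*(s^2 - 8*s - 131)/(s^2 - 8*s + 65)^3

L{cos(7t)} = s/(s^2 + 49).
Multiplying by e^(4t) shifts s → s - 4, so L{e^(4*t)*cos(7*t)} = (s - 4)/((s - 4)^2 + 49).
Then apply L{t^2·g(t)} = (-1)^2 d^2/ds^2[G(s)] with G(s) = (s - 4)/((s - 4)^2 + 49):
differentiating 2 times and applying the sign gives 2*(s - 4)*(s^2 - 8*s - 131)/(s^2 - 8*s + 65)^3.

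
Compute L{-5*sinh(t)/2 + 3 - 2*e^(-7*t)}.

Apply the Laplace transform termwise.
L{3} = 3/s; (-5/2)·[L{sinh(t)} = 1/(s^2 - 1)]; (-2)·[L{e^(-7t)} = 1/(s + 7)].

-5/(2*(s^2 - 1)) - 2/(s + 7) + 3/s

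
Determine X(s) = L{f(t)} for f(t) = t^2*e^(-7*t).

X(s) = 2/(s + 7)^3

L{e^(-7t)} = 1/(s + 7).
Then apply L{t^2·g(t)} = (-1)^2 d^2/ds^2[G(s)] with G(s) = 1/(s + 7):
differentiating 2 times and applying the sign gives 2/(s + 7)^3.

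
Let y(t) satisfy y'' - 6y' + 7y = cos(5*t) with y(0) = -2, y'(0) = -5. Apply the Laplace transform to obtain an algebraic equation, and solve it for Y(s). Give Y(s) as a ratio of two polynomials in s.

Transform both sides with L{·}.
With L{y''} = s^2 Y - s·y(0) - y'(0) and L{y'} = sY - y(0), with y(0) = -2, y'(0) = -5: the LHS transforms to (s^2 - 6*s + 7)Y - (-2*s + 7).
The right side is L{cos(5*t)} = s/(s^2 + 25).
So (s^2 - 6*s + 7)Y = s/(s^2 + 25) + (-2*s + 7).
Isolate Y and clear denominators.

Y(s) = (-2*s^3 + 7*s^2 - 49*s + 175)/(s^4 - 6*s^3 + 32*s^2 - 150*s + 175)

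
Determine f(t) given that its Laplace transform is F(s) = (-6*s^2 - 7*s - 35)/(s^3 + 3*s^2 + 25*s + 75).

f(t) = sin(5*t) - 4*cos(5*t) - 2*exp(-3*t)

Factor the denominator: s^3 + 3*s^2 + 25*s + 75 = (s + 3)*(s^2 + 25).
Partial fraction decomposition gives [-2/(s + 3)] + [-4*s/(s^2 + 25)] + [5/(s^2 + 25)].
Invert each term: -2/(s + 3) ↔ -2e^(-3t); -4·s/(s^2 + 25) ↔ -4cos(5t); 1·5/(s^2 + 25) ↔ sin(5t).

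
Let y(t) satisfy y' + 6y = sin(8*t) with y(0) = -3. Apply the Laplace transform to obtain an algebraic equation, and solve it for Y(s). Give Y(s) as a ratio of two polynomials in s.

Y(s) = (-3*s^2 - 184)/(s^3 + 6*s^2 + 64*s + 384)

Transform both sides with L{·}.
With L{y'} = sY - y(0) = sY - (-3): the LHS transforms to (s + 6)Y - (-3).
The right side is L{sin(8*t)} = 8/(s^2 + 64).
So (s + 6)Y = 8/(s^2 + 64) + (-3).
Isolate Y and clear denominators.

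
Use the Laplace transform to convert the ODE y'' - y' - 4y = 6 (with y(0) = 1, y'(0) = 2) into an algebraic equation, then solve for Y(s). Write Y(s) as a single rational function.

Apply the Laplace transform to the equation.
The derivative rules (L{y''} = s^2 Y - s·y(0) - y'(0) and L{y'} = sY - y(0), with y(0) = 1, y'(0) = 2) turn the left side into (s^2 - s - 4)Y - (s + 1).
The right side is L{6} = 6/s.
So (s^2 - s - 4)Y = 6/s + (s + 1).
Divide through and combine into a single rational function.

Y(s) = (s^2 + s + 6)/(s^3 - s^2 - 4*s)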